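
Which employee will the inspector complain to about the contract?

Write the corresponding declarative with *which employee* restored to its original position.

The filler 'which employee' is interpreted as the object of the preposition 'to'. It moves to the left edge, and the trace sits right after 'to':
Which employee will the inspector complain to ___ about the contract?

The inspector will complain to which employee about the contract.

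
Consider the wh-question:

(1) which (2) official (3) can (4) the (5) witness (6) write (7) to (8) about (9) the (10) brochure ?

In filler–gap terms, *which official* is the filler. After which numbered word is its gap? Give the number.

7

Pre-movement form: The witness can write to which official about the brochure.
'which official' is the object of the preposition 'to'. Fronting leaves a gap immediately after 'to':
Which official can the witness write to ___ about the brochure?
'to' is word 7.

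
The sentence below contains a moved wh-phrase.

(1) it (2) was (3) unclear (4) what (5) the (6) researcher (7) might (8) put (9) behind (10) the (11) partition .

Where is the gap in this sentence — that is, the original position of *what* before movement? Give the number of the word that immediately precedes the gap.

Before movement: The researcher might put what behind the partition.
'what' functions as the direct object of 'put'. Fronting leaves a gap immediately after 'put':
It was unclear what the researcher might put ___ behind the partition.
'put' is word 8.

8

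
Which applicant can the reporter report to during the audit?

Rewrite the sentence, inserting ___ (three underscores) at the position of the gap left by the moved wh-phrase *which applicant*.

Which applicant can the reporter report to ___ during the audit?

Pre-movement form: The reporter can report to which applicant during the audit.
'which applicant' is the object of the preposition 'to'. The gap is right after 'to'.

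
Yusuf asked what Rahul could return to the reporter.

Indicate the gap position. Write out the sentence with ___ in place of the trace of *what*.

Underlying clause: Rahul could return what to the reporter.
The filler 'what' is interpreted as the direct object of 'return'. The gap is right after 'return'.

Yusuf asked what Rahul could return ___ to the reporter.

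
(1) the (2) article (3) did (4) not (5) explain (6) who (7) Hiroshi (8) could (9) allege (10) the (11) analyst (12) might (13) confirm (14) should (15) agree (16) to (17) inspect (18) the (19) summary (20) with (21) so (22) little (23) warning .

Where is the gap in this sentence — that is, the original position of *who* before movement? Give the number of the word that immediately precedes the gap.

Underlying clause: Hiroshi could allege the analyst might confirm who should agree to inspect the summary with so little warning.
The filler 'who' is interpreted as the subject of the clause embedded under 'confirm'. Wh-movement fronts it, leaving a gap right after 'confirm':
The article did not explain who Hiroshi could allege the analyst might confirm ___ should agree to inspect the summary with so little warning.
'confirm' is word 13.

13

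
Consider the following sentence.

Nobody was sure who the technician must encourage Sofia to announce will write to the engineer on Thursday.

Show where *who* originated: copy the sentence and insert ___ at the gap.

Nobody was sure who the technician must encourage Sofia to announce ___ will write to the engineer on Thursday.

Before movement: The technician must encourage Sofia to announce who will write to the engineer on Thursday.
'who' is the subject of the clause embedded under 'announce'. The gap is right after 'announce'.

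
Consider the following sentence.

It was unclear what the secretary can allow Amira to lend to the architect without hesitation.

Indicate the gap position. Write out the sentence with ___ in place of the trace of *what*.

Underlying clause: The secretary can allow Amira to lend what to the architect without hesitation.
'what' functions as the direct object of 'lend'. The gap is right after 'lend'.

It was unclear what the secretary can allow Amira to lend ___ to the architect without hesitation.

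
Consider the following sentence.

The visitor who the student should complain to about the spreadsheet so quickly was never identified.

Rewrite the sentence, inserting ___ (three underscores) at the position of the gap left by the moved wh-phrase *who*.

The filler 'who' is interpreted as the object of the preposition 'to'. The gap is right after 'to'.

The visitor who the student should complain to ___ about the spreadsheet so quickly was never identified.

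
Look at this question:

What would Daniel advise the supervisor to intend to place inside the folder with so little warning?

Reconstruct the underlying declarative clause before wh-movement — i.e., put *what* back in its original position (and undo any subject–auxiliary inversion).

Daniel would advise the supervisor to intend to place what inside the folder with so little warning.

The filler 'what' is interpreted as the direct object of 'place'. Fronting leaves a gap immediately after 'place':
What would Daniel advise the supervisor to intend to place ___ inside the folder with so little warning?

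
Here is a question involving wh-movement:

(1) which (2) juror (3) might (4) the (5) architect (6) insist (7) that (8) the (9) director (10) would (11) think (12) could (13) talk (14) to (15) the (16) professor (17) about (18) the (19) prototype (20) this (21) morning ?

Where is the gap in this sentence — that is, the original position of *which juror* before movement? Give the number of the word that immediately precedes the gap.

In situ: The architect might insist that the director would think which juror could talk to the professor about the prototype this morning.
'which juror' is the subject of the clause embedded under 'think'. It moves to the left edge, and the trace sits right after 'think':
Which juror might the architect insist that the director would think ___ could talk to the professor about the prototype this morning?
'think' is word 11.

11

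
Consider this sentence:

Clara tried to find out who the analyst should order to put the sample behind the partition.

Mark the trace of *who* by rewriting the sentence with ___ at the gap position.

Clara tried to find out who the analyst should order ___ to put the sample behind the partition.

In situ: The analyst should order who to put the sample behind the partition.
'who' functions as the direct object of 'order'. The gap is right after 'order'.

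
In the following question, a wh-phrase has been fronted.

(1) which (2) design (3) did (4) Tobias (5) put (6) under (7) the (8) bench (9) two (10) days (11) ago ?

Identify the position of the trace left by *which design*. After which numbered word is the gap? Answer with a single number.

Underlying clause: Tobias did put which design under the bench two days ago.
The filler 'which design' is interpreted as the direct object of 'put'. Wh-movement fronts it, leaving a gap right after 'put':
Which design did Tobias put ___ under the bench two days ago?
'put' is word 5.

5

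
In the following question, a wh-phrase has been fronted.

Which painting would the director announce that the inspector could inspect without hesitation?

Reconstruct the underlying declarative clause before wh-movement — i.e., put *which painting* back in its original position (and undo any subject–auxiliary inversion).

'which painting' functions as the direct object of 'inspect'. Fronting leaves a gap immediately after 'inspect':
Which painting would the director announce that the inspector could inspect ___ without hesitation?

The director would announce that the inspector could inspect which painting without hesitation.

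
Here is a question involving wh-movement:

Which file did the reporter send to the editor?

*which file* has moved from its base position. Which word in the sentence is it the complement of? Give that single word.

Before movement: The reporter did send which file to the editor.
The filler 'which file' is interpreted as the direct object of 'send'. Wh-movement fronts it, leaving a gap right after 'send':
Which file did the reporter send ___ to the editor?

send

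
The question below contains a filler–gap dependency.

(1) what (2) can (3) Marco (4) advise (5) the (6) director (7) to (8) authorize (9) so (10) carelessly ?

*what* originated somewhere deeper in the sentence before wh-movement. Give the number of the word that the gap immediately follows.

8

Pre-movement form: Marco can advise the director to authorize what so carelessly.
'what' is the direct object of 'authorize'. Wh-movement fronts it, leaving a gap right after 'authorize':
What can Marco advise the director to authorize ___ so carelessly?
'authorize' is word 8.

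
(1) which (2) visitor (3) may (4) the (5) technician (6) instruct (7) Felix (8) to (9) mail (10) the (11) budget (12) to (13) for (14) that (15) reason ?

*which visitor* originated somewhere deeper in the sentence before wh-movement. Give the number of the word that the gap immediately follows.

Underlying clause: The technician may instruct Felix to mail the budget to which visitor for that reason.
'which visitor' is the object of the preposition 'to' (recipient of 'mail'). Wh-movement fronts it, leaving a gap right after 'to':
Which visitor may the technician instruct Felix to mail the budget to ___ for that reason?
'to' is word 12.

12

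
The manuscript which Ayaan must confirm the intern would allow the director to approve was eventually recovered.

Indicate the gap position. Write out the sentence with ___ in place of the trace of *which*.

The manuscript which Ayaan must confirm the intern would allow the director to approve ___ was eventually recovered.

'which' functions as the direct object of 'approve'. The gap is right after 'approve'.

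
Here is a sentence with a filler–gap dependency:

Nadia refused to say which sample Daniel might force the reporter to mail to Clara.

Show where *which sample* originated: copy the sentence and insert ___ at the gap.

Nadia refused to say which sample Daniel might force the reporter to mail ___ to Clara.

Underlying clause: Daniel might force the reporter to mail which sample to Clara.
'which sample' functions as the direct object of 'mail'. The gap is right after 'mail'.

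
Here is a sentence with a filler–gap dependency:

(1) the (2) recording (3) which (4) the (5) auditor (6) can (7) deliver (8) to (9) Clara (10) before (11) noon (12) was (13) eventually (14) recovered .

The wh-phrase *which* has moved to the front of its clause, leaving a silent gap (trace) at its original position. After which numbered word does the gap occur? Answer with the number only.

'which' is the direct object of 'deliver'. It moves to the left edge, and the trace sits right after 'deliver':
The recording which the auditor can deliver ___ to Clara before noon was eventually recovered.
'deliver' is word 7.

7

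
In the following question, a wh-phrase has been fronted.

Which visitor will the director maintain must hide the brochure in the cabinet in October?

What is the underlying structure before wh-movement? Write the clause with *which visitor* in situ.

The director will maintain which visitor must hide the brochure in the cabinet in October.

'which visitor' is the subject of the clause embedded under 'maintain'. Wh-movement fronts it, leaving a gap right after 'maintain':
Which visitor will the director maintain ___ must hide the brochure in the cabinet in October?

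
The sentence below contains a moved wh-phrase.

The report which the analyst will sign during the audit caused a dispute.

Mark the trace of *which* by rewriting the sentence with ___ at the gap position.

The filler 'which' is interpreted as the direct object of 'sign'. The gap is right after 'sign'.

The report which the analyst will sign ___ during the audit caused a dispute.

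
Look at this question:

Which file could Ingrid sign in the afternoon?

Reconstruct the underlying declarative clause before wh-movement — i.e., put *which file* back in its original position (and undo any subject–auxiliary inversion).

Ingrid could sign which file in the afternoon.

'which file' is the direct object of 'sign'. Wh-movement fronts it, leaving a gap right after 'sign':
Which file could Ingrid sign ___ in the afternoon?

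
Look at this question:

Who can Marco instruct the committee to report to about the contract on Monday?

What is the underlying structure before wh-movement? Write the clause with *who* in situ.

The filler 'who' is interpreted as the object of the preposition 'to'. Wh-movement fronts it, leaving a gap right after 'to':
Who can Marco instruct the committee to report to ___ about the contract on Monday?

Marco can instruct the committee to report to who about the contract on Monday.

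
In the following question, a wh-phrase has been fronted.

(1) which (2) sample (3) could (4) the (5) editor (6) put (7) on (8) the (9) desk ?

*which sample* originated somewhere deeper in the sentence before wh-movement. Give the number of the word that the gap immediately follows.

6

Pre-movement form: The editor could put which sample on the desk.
'which sample' is the direct object of 'put'. It moves to the left edge, and the trace sits right after 'put':
Which sample could the editor put ___ on the desk?
'put' is word 6.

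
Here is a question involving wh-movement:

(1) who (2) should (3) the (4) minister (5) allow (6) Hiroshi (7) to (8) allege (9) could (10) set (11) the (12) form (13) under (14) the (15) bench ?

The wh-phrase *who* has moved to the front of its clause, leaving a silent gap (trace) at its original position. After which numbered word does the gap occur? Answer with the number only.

8

Pre-movement form: The minister should allow Hiroshi to allege who could set the form under the bench.
'who' functions as the subject of the clause embedded under 'allege'. Fronting leaves a gap immediately after 'allege':
Who should the minister allow Hiroshi to allege ___ could set the form under the bench?
'allege' is word 8.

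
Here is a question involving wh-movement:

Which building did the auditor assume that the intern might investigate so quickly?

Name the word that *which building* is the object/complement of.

investigate

Before movement: The auditor did assume that the intern might investigate which building so quickly.
'which building' is the direct object of 'investigate'. It moves to the left edge, and the trace sits right after 'investigate':
Which building did the auditor assume that the intern might investigate ___ so quickly?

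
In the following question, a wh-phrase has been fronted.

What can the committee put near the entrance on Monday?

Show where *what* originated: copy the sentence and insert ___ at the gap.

What can the committee put ___ near the entrance on Monday?

Underlying clause: The committee can put what near the entrance on Monday.
'what' functions as the direct object of 'put'. The gap is right after 'put'.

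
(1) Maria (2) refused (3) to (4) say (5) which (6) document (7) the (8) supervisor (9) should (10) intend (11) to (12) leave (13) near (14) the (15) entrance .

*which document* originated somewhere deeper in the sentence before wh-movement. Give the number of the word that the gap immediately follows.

12

Pre-movement form: The supervisor should intend to leave which document near the entrance.
'which document' functions as the direct object of 'leave'. It moves to the left edge, and the trace sits right after 'leave':
Maria refused to say which document the supervisor should intend to leave ___ near the entrance.
'leave' is word 12.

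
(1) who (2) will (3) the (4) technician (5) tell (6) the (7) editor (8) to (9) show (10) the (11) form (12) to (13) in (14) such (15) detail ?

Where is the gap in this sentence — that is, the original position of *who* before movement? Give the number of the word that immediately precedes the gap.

12

Pre-movement form: The technician will tell the editor to show the form to who in such detail.
'who' functions as the object of the preposition 'to' (recipient of 'show'). Wh-movement fronts it, leaving a gap right after 'to':
Who will the technician tell the editor to show the form to ___ in such detail?
'to' is word 12.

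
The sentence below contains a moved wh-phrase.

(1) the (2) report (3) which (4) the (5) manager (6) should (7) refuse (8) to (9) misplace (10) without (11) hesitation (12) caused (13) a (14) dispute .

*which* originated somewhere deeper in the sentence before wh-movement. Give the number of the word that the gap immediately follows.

'which' functions as the direct object of 'misplace'. Wh-movement fronts it, leaving a gap right after 'misplace':
The report which the manager should refuse to misplace ___ without hesitation caused a dispute.
'misplace' is word 9.

9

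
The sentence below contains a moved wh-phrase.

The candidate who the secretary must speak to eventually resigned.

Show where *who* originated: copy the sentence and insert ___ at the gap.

The candidate who the secretary must speak to ___ eventually resigned.

'who' functions as the object of the preposition 'to'. The gap is right after 'to'.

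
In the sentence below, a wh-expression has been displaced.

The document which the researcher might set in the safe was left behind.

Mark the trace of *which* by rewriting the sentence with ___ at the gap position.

The document which the researcher might set ___ in the safe was left behind.

'which' functions as the direct object of 'set'. The gap is right after 'set'.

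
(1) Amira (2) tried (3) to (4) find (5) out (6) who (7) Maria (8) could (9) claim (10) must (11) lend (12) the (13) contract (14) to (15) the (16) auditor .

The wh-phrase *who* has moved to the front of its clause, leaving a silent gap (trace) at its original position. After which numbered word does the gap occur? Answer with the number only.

Pre-movement form: Maria could claim who must lend the contract to the auditor.
'who' functions as the subject of the clause embedded under 'claim'. It moves to the left edge, and the trace sits right after 'claim':
Amira tried to find out who Maria could claim ___ must lend the contract to the auditor.
'claim' is word 9.

9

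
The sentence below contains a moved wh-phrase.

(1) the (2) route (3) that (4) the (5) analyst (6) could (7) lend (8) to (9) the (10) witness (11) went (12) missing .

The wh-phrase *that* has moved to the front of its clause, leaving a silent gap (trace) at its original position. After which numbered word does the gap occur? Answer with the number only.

7

'that' is the direct object of 'lend'. Wh-movement fronts it, leaving a gap right after 'lend':
The route that the analyst could lend ___ to the witness went missing.
'lend' is word 7.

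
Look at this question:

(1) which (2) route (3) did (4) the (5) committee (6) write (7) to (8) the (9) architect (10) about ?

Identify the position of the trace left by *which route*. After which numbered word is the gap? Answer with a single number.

In situ: The committee did write to the architect about which route.
'which route' is the object of the preposition 'about'. It moves to the left edge, and the trace sits right after 'about':
Which route did the committee write to the architect about ___?
'about' is word 10.

10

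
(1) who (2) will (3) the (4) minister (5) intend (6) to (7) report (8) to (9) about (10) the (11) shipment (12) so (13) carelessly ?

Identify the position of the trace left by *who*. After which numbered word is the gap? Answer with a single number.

In situ: The minister will intend to report to who about the shipment so carelessly.
The filler 'who' is interpreted as the object of the preposition 'to'. Wh-movement fronts it, leaving a gap right after 'to':
Who will the minister intend to report to ___ about the shipment so carelessly?
'to' is word 8.

8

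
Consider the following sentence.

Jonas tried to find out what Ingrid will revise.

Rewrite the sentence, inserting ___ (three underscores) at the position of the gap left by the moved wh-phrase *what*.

Jonas tried to find out what Ingrid will revise ___.

Before movement: Ingrid will revise what.
The filler 'what' is interpreted as the direct object of 'revise'. The gap is right after 'revise'.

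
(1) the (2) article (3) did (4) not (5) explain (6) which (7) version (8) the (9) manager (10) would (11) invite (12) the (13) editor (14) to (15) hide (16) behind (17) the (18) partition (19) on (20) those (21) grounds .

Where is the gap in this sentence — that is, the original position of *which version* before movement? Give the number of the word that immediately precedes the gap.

15

Before movement: The manager would invite the editor to hide which version behind the partition on those grounds.
The filler 'which version' is interpreted as the direct object of 'hide'. Fronting leaves a gap immediately after 'hide':
The article did not explain which version the manager would invite the editor to hide ___ behind the partition on those grounds.
'hide' is word 15.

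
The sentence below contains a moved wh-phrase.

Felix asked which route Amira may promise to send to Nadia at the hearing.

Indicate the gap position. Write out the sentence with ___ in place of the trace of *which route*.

Felix asked which route Amira may promise to send ___ to Nadia at the hearing.

Underlying clause: Amira may promise to send which route to Nadia at the hearing.
'which route' functions as the direct object of 'send'. The gap is right after 'send'.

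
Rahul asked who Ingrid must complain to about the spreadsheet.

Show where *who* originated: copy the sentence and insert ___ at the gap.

Underlying clause: Ingrid must complain to who about the spreadsheet.
The filler 'who' is interpreted as the object of the preposition 'to'. The gap is right after 'to'.

Rahul asked who Ingrid must complain to ___ about the spreadsheet.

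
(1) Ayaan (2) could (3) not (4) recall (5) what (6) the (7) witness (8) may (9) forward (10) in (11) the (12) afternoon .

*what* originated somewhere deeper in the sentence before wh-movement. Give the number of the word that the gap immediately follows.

Before movement: The witness may forward what in the afternoon.
'what' functions as the direct object of 'forward'. It moves to the left edge, and the trace sits right after 'forward':
Ayaan could not recall what the witness may forward ___ in the afternoon.
'forward' is word 9.

9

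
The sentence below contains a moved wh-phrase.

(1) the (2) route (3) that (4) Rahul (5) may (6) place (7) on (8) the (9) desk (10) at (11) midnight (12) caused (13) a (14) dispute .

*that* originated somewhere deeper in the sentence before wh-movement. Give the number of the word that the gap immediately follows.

'that' functions as the direct object of 'place'. Fronting leaves a gap immediately after 'place':
The route that Rahul may place ___ on the desk at midnight caused a dispute.
'place' is word 6.

6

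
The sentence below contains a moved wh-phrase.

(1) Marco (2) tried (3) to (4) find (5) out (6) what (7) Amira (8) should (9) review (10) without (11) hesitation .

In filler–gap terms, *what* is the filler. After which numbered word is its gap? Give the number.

Pre-movement form: Amira should review what without hesitation.
The filler 'what' is interpreted as the direct object of 'review'. It moves to the left edge, and the trace sits right after 'review':
Marco tried to find out what Amira should review ___ without hesitation.
'review' is word 9.

9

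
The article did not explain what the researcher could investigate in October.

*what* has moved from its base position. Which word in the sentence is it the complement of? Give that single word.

Underlying clause: The researcher could investigate what in October.
The filler 'what' is interpreted as the direct object of 'investigate'. Wh-movement fronts it, leaving a gap right after 'investigate':
The article did not explain what the researcher could investigate ___ in October.

investigate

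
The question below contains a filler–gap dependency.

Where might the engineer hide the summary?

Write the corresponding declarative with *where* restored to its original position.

The engineer might hide the summary where.

'where' is the locative complement of 'hide'. Wh-movement fronts it, leaving a gap right after 'summary':
Where might the engineer hide the summary ___?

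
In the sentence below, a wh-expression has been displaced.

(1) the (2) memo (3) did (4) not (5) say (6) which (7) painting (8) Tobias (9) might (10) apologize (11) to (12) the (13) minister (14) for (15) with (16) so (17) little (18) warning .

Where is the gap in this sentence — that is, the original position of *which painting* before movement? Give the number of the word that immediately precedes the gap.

14

Underlying clause: Tobias might apologize to the minister for which painting with so little warning.
The filler 'which painting' is interpreted as the object of the preposition 'for'. It moves to the left edge, and the trace sits right after 'for':
The memo did not say which painting Tobias might apologize to the minister for ___ with so little warning.
'for' is word 14.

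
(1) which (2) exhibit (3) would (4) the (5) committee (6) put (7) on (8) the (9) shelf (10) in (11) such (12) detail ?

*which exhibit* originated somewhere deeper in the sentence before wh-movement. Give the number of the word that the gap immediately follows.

Pre-movement form: The committee would put which exhibit on the shelf in such detail.
'which exhibit' functions as the direct object of 'put'. It moves to the left edge, and the trace sits right after 'put':
Which exhibit would the committee put ___ on the shelf in such detail?
'put' is word 6.

6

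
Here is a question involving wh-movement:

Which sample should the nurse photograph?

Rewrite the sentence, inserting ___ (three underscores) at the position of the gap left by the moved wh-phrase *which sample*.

Before movement: The nurse should photograph which sample.
'which sample' is the direct object of 'photograph'. The gap is right after 'photograph'.

Which sample should the nurse photograph ___?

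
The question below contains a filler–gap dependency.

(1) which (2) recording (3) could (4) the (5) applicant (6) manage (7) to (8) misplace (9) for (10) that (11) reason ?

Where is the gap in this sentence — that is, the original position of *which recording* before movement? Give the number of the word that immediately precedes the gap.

8

Before movement: The applicant could manage to misplace which recording for that reason.
The filler 'which recording' is interpreted as the direct object of 'misplace'. Fronting leaves a gap immediately after 'misplace':
Which recording could the applicant manage to misplace ___ for that reason?
'misplace' is word 8.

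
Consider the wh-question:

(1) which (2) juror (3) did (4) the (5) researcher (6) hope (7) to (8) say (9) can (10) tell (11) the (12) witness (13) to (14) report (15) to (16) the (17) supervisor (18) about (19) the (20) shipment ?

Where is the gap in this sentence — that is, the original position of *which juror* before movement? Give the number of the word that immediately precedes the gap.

Before movement: The researcher did hope to say which juror can tell the witness to report to the supervisor about the shipment.
'which juror' functions as the subject of the clause embedded under 'say'. Wh-movement fronts it, leaving a gap right after 'say':
Which juror did the researcher hope to say ___ can tell the witness to report to the supervisor about the shipment?
'say' is word 8.

8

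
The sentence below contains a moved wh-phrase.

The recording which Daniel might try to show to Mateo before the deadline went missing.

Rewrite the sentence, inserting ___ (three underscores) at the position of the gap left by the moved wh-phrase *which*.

The recording which Daniel might try to show ___ to Mateo before the deadline went missing.

'which' is the direct object of 'show'. The gap is right after 'show'.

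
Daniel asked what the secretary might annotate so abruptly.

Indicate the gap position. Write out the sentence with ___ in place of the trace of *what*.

Daniel asked what the secretary might annotate ___ so abruptly.

Underlying clause: The secretary might annotate what so abruptly.
'what' is the direct object of 'annotate'. The gap is right after 'annotate'.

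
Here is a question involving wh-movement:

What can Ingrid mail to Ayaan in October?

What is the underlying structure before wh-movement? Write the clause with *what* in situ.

'what' functions as the direct object of 'mail'. Fronting leaves a gap immediately after 'mail':
What can Ingrid mail ___ to Ayaan in October?

Ingrid can mail what to Ayaan in October.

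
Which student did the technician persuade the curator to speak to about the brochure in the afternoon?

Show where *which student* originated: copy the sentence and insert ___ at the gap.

Underlying clause: The technician did persuade the curator to speak to which student about the brochure in the afternoon.
'which student' functions as the object of the preposition 'to'. The gap is right after 'to'.

Which student did the technician persuade the curator to speak to ___ about the brochure in the afternoon?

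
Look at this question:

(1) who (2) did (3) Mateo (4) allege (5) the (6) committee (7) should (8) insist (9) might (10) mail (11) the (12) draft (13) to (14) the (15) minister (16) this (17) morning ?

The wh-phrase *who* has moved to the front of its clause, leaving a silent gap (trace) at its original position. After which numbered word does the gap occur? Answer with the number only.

In situ: Mateo did allege the committee should insist who might mail the draft to the minister this morning.
'who' is the subject of the clause embedded under 'insist'. Wh-movement fronts it, leaving a gap right after 'insist':
Who did Mateo allege the committee should insist ___ might mail the draft to the minister this morning?
'insist' is word 8.

8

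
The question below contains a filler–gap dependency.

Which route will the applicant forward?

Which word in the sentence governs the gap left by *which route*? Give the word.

Underlying clause: The applicant will forward which route.
The filler 'which route' is interpreted as the direct object of 'forward'. It moves to the left edge, and the trace sits right after 'forward':
Which route will the applicant forward ___?

forward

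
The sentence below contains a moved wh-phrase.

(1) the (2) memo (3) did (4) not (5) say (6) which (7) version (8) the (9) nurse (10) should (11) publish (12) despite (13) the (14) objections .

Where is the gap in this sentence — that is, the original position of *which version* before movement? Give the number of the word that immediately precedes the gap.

11

Underlying clause: The nurse should publish which version despite the objections.
'which version' functions as the direct object of 'publish'. It moves to the left edge, and the trace sits right after 'publish':
The memo did not say which version the nurse should publish ___ despite the objections.
'publish' is word 11.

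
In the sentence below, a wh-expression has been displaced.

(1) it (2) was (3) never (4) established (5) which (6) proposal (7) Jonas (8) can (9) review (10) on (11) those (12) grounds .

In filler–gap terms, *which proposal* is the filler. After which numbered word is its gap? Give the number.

Before movement: Jonas can review which proposal on those grounds.
'which proposal' functions as the direct object of 'review'. Wh-movement fronts it, leaving a gap right after 'review':
It was never established which proposal Jonas can review ___ on those grounds.
'review' is word 9.

9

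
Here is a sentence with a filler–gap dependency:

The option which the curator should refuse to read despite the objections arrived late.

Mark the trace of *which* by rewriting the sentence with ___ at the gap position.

The option which the curator should refuse to read ___ despite the objections arrived late.

The filler 'which' is interpreted as the direct object of 'read'. The gap is right after 'read'.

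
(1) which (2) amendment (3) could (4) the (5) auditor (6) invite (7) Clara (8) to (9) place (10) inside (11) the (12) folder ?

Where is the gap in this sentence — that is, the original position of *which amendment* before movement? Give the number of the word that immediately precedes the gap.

9

Before movement: The auditor could invite Clara to place which amendment inside the folder.
'which amendment' is the direct object of 'place'. It moves to the left edge, and the trace sits right after 'place':
Which amendment could the auditor invite Clara to place ___ inside the folder?
'place' is word 9.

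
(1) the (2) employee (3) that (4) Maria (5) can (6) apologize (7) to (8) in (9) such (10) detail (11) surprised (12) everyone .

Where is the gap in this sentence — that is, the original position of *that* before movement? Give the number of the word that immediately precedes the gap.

7

'that' functions as the object of the preposition 'to'. Fronting leaves a gap immediately after 'to':
The employee that Maria can apologize to ___ in such detail surprised everyone.
'to' is word 7.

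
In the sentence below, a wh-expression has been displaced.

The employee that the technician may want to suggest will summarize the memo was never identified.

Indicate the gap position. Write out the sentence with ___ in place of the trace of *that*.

The employee that the technician may want to suggest ___ will summarize the memo was never identified.

The filler 'that' is interpreted as the subject of the clause embedded under 'suggest'. The gap is right after 'suggest'.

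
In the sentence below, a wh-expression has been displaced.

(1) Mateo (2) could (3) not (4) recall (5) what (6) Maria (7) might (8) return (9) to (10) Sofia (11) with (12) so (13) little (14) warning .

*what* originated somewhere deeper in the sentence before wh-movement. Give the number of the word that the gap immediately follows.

8

Pre-movement form: Maria might return what to Sofia with so little warning.
The filler 'what' is interpreted as the direct object of 'return'. Wh-movement fronts it, leaving a gap right after 'return':
Mateo could not recall what Maria might return ___ to Sofia with so little warning.
'return' is word 8.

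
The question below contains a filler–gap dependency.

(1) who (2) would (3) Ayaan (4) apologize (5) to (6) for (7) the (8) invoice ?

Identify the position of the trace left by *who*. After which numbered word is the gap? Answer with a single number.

5

In situ: Ayaan would apologize to who for the invoice.
The filler 'who' is interpreted as the object of the preposition 'to'. Fronting leaves a gap immediately after 'to':
Who would Ayaan apologize to ___ for the invoice?
'to' is word 5.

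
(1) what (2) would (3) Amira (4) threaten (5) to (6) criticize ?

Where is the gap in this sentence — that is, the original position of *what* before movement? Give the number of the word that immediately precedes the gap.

Pre-movement form: Amira would threaten to criticize what.
'what' is the direct object of 'criticize'. It moves to the left edge, and the trace sits right after 'criticize':
What would Amira threaten to criticize ___?
'criticize' is word 6.

6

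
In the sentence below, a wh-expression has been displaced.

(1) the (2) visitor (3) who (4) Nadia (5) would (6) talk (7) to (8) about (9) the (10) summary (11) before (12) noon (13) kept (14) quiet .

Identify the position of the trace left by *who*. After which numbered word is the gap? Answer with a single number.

'who' functions as the object of the preposition 'to'. Wh-movement fronts it, leaving a gap right after 'to':
The visitor who Nadia would talk to ___ about the summary before noon kept quiet.
'to' is word 7.

7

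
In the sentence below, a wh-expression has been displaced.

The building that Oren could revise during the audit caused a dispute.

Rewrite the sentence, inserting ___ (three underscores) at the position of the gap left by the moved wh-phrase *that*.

'that' functions as the direct object of 'revise'. The gap is right after 'revise'.

The building that Oren could revise ___ during the audit caused a dispute.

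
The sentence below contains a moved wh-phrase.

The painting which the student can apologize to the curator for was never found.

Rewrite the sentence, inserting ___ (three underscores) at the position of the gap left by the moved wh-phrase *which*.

The painting which the student can apologize to the curator for ___ was never found.

The filler 'which' is interpreted as the object of the preposition 'for'. The gap is right after 'for'.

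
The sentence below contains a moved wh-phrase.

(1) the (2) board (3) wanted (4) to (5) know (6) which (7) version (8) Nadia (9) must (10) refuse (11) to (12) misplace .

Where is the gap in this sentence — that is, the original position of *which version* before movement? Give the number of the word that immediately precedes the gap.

12

Underlying clause: Nadia must refuse to misplace which version.
'which version' functions as the direct object of 'misplace'. It moves to the left edge, and the trace sits right after 'misplace':
The board wanted to know which version Nadia must refuse to misplace ___.
'misplace' is word 12.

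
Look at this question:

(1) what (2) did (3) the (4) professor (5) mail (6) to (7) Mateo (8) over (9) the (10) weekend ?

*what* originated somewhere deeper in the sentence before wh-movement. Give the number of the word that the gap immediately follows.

5

Before movement: The professor did mail what to Mateo over the weekend.
The filler 'what' is interpreted as the direct object of 'mail'. Wh-movement fronts it, leaving a gap right after 'mail':
What did the professor mail ___ to Mateo over the weekend?
'mail' is word 5.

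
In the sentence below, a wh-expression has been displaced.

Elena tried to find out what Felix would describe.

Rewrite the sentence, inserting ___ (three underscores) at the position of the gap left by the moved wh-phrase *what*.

Elena tried to find out what Felix would describe ___.

Before movement: Felix would describe what.
'what' functions as the direct object of 'describe'. The gap is right after 'describe'.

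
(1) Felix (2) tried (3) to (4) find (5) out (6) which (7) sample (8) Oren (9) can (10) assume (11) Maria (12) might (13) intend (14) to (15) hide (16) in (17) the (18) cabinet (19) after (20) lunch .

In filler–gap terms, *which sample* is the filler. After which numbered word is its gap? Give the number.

15

Underlying clause: Oren can assume Maria might intend to hide which sample in the cabinet after lunch.
'which sample' functions as the direct object of 'hide'. Fronting leaves a gap immediately after 'hide':
Felix tried to find out which sample Oren can assume Maria might intend to hide ___ in the cabinet after lunch.
'hide' is word 15.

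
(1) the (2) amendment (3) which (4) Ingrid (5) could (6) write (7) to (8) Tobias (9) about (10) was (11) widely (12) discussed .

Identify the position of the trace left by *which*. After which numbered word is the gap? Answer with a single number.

9

'which' functions as the object of the preposition 'about'. Wh-movement fronts it, leaving a gap right after 'about':
The amendment which Ingrid could write to Tobias about ___ was widely discussed.
'about' is word 9.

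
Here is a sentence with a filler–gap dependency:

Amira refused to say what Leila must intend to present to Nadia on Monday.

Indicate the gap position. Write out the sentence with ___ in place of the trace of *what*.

In situ: Leila must intend to present what to Nadia on Monday.
'what' functions as the direct object of 'present'. The gap is right after 'present'.

Amira refused to say what Leila must intend to present ___ to Nadia on Monday.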